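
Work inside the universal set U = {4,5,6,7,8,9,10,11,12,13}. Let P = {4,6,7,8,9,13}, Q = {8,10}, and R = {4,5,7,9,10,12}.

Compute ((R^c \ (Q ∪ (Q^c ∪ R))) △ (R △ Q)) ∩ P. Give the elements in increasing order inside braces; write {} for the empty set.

R^c = {6,8,11,13}
Q^c = {4,5,6,7,9,11,12,13}
Q^c ∪ R = {4,5,6,7,9,10,11,12,13}
Q ∪ (Q^c ∪ R) = {4,5,6,7,8,9,10,11,12,13}
R^c \ (Q ∪ (Q^c ∪ R)) = {}
R △ Q = {4,5,7,8,9,12}
(R^c \ (Q ∪ (Q^c ∪ R))) △ (R △ Q) = {4,5,7,8,9,12}
((R^c \ (Q ∪ (Q^c ∪ R))) △ (R △ Q)) ∩ P = {4,7,8,9}

{4,7,8,9}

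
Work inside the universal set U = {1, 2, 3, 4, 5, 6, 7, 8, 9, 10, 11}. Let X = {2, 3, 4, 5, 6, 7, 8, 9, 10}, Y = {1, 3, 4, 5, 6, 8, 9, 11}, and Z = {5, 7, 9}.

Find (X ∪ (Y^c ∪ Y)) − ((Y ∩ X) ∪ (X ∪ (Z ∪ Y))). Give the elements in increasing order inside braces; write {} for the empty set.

{}

Y^c = {2, 7, 10}
Y^c ∪ Y = {1, 2, 3, 4, 5, 6, 7, 8, 9, 10, 11}
X ∪ (Y^c ∪ Y) = {1, 2, 3, 4, 5, 6, 7, 8, 9, 10, 11}
Y ∩ X = {3, 4, 5, 6, 8, 9}
Z ∪ Y = {1, 3, 4, 5, 6, 7, 8, 9, 11}
X ∪ (Z ∪ Y) = {1, 2, 3, 4, 5, 6, 7, 8, 9, 10, 11}
(Y ∩ X) ∪ (X ∪ (Z ∪ Y)) = {1, 2, 3, 4, 5, 6, 7, 8, 9, 10, 11}
(X ∪ (Y^c ∪ Y)) − ((Y ∩ X) ∪ (X ∪ (Z ∪ Y))) = {}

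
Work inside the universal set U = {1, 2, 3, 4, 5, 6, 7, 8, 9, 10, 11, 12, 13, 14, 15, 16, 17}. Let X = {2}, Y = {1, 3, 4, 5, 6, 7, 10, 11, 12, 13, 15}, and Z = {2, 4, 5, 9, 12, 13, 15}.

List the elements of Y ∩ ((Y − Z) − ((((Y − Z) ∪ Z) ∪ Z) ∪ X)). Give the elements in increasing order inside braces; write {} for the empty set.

{}

Y − Z = {1, 3, 6, 7, 10, 11}
(Y − Z) ∪ Z = {1, 2, 3, 4, 5, 6, 7, 9, 10, 11, 12, 13, 15}
((Y − Z) ∪ Z) ∪ Z = {1, 2, 3, 4, 5, 6, 7, 9, 10, 11, 12, 13, 15}
(((Y − Z) ∪ Z) ∪ Z) ∪ X = {1, 2, 3, 4, 5, 6, 7, 9, 10, 11, 12, 13, 15}
(Y − Z) − ((((Y − Z) ∪ Z) ∪ Z) ∪ X) = {}
Y ∩ ((Y − Z) − ((((Y − Z) ∪ Z) ∪ Z) ∪ X)) = {}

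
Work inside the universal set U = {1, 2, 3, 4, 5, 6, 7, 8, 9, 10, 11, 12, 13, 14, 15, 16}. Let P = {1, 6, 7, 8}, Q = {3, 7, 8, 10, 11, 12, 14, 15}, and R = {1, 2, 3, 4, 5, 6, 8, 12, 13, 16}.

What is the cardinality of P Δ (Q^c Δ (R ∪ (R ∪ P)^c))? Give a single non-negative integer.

Q^c = {1, 2, 4, 5, 6, 9, 13, 16}
R ∪ P = {1, 2, 3, 4, 5, 6, 7, 8, 12, 13, 16}
(R ∪ P)^c = {9, 10, 11, 14, 15}
R ∪ (R ∪ P)^c = {1, 2, 3, 4, 5, 6, 8, 9, 10, 11, 12, 13, 14, 15, 16}
Q^c Δ (R ∪ (R ∪ P)^c) = {3, 8, 10, 11, 12, 14, 15}
P Δ (Q^c Δ (R ∪ (R ∪ P)^c)) = {1, 3, 6, 7, 10, 11, 12, 14, 15}
|P Δ (Q^c Δ (R ∪ (R ∪ P)^c))| = 9

9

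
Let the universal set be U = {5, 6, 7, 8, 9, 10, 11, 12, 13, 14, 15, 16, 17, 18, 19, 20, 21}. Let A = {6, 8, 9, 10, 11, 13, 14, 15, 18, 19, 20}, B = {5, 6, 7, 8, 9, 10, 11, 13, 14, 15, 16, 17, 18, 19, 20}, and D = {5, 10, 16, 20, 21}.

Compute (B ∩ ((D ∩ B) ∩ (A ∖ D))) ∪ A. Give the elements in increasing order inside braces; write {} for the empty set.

D ∩ B = {5, 10, 16, 20}
A ∖ D = {6, 8, 9, 11, 13, 14, 15, 18, 19}
(D ∩ B) ∩ (A ∖ D) = {}
B ∩ ((D ∩ B) ∩ (A ∖ D)) = {}
(B ∩ ((D ∩ B) ∩ (A ∖ D))) ∪ A = {6, 8, 9, 10, 11, 13, 14, 15, 18, 19, 20}

{6, 8, 9, 10, 11, 13, 14, 15, 18, 19, 20}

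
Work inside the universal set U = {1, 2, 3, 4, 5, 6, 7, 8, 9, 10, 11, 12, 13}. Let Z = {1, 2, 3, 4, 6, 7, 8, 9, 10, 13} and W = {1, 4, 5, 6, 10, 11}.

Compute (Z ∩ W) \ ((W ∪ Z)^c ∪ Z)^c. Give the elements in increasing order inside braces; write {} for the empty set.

Z ∩ W = {1, 4, 6, 10}
W ∪ Z = {1, 2, 3, 4, 5, 6, 7, 8, 9, 10, 11, 13}
(W ∪ Z)^c = {12}
(W ∪ Z)^c ∪ Z = {1, 2, 3, 4, 6, 7, 8, 9, 10, 12, 13}
((W ∪ Z)^c ∪ Z)^c = {5, 11}
(Z ∩ W) \ ((W ∪ Z)^c ∪ Z)^c = {1, 4, 6, 10}

{1, 4, 6, 10}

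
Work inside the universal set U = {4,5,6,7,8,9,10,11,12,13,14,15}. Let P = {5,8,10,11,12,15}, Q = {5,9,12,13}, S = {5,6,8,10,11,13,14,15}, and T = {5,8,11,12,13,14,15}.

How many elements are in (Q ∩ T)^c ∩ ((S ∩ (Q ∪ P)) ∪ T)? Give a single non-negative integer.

5

Q ∩ T = {5,12,13}
(Q ∩ T)^c = {4,6,7,8,9,10,11,14,15}
Q ∪ P = {5,8,9,10,11,12,13,15}
S ∩ (Q ∪ P) = {5,8,10,11,13,15}
(S ∩ (Q ∪ P)) ∪ T = {5,8,10,11,12,13,14,15}
(Q ∩ T)^c ∩ ((S ∩ (Q ∪ P)) ∪ T) = {8,10,11,14,15}
|(Q ∩ T)^c ∩ ((S ∩ (Q ∪ P)) ∪ T)| = 5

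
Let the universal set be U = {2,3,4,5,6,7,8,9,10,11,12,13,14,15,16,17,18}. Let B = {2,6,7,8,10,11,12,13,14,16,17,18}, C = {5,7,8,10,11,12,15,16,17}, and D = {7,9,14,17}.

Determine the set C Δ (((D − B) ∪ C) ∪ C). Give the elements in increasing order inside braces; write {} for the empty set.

D − B = {9}
(D − B) ∪ C = {5,7,8,9,10,11,12,15,16,17}
((D − B) ∪ C) ∪ C = {5,7,8,9,10,11,12,15,16,17}
C Δ (((D − B) ∪ C) ∪ C) = {9}

{9}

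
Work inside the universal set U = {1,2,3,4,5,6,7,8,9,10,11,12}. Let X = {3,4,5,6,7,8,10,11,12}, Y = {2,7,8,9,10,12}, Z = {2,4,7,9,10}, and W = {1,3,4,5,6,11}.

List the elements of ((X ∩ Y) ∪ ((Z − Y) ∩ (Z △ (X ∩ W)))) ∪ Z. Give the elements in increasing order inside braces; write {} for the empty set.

X ∩ Y = {7,8,10,12}
Z − Y = {4}
X ∩ W = {3,4,5,6,11}
Z △ (X ∩ W) = {2,3,5,6,7,9,10,11}
(Z − Y) ∩ (Z △ (X ∩ W)) = {}
(X ∩ Y) ∪ ((Z − Y) ∩ (Z △ (X ∩ W))) = {7,8,10,12}
((X ∩ Y) ∪ ((Z − Y) ∩ (Z △ (X ∩ W)))) ∪ Z = {2,4,7,8,9,10,12}

{2,4,7,8,9,10,12}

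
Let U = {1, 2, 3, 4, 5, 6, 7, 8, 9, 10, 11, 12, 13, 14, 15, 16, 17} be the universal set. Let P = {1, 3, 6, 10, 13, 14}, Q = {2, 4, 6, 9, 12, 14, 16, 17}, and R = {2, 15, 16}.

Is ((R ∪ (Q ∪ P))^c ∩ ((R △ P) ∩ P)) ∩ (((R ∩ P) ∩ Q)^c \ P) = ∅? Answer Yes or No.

Yes

Q ∪ P = {1, 2, 3, 4, 6, 9, 10, 12, 13, 14, 16, 17}
R ∪ (Q ∪ P) = {1, 2, 3, 4, 6, 9, 10, 12, 13, 14, 15, 16, 17}
(R ∪ (Q ∪ P))^c = {5, 7, 8, 11}
R △ P = {1, 2, 3, 6, 10, 13, 14, 15, 16}
(R △ P) ∩ P = {1, 3, 6, 10, 13, 14}
(R ∪ (Q ∪ P))^c ∩ ((R △ P) ∩ P) = {}
R ∩ P = {}
(R ∩ P) ∩ Q = {}
((R ∩ P) ∩ Q)^c = {1, 2, 3, 4, 5, 6, 7, 8, 9, 10, 11, 12, 13, 14, 15, 16, 17}
((R ∩ P) ∩ Q)^c \ P = {2, 4, 5, 7, 8, 9, 11, 12, 15, 16, 17}
{} and {2, 4, 5, 7, 8, 9, 11, 12, 15, 16, 17} share no elements.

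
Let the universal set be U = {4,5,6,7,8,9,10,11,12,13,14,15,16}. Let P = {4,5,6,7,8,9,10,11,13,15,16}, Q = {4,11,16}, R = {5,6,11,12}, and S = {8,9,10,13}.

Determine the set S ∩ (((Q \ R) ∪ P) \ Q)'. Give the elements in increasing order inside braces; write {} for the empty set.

Q \ R = {4,16}
(Q \ R) ∪ P = {4,5,6,7,8,9,10,11,13,15,16}
((Q \ R) ∪ P) \ Q = {5,6,7,8,9,10,13,15}
(((Q \ R) ∪ P) \ Q)' = {4,11,12,14,16}
S ∩ (((Q \ R) ∪ P) \ Q)' = {}

{}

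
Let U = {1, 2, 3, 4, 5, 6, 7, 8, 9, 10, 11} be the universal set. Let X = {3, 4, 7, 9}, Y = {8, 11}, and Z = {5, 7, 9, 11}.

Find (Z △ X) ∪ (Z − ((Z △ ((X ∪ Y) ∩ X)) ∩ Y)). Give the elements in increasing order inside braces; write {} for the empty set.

Z △ X = {3, 4, 5, 11}
X ∪ Y = {3, 4, 7, 8, 9, 11}
(X ∪ Y) ∩ X = {3, 4, 7, 9}
Z △ ((X ∪ Y) ∩ X) = {3, 4, 5, 11}
(Z △ ((X ∪ Y) ∩ X)) ∩ Y = {11}
Z − ((Z △ ((X ∪ Y) ∩ X)) ∩ Y) = {5, 7, 9}
(Z △ X) ∪ (Z − ((Z △ ((X ∪ Y) ∩ X)) ∩ Y)) = {3, 4, 5, 7, 9, 11}

{3, 4, 5, 7, 9, 11}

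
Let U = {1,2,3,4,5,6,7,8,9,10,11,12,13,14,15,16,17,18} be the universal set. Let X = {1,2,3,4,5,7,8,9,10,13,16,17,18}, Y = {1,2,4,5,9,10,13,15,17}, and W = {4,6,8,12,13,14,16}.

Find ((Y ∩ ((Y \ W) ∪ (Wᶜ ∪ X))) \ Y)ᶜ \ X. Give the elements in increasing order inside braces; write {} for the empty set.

{6,11,12,14,15}

Y \ W = {1,2,5,9,10,15,17}
Wᶜ = {1,2,3,5,7,9,10,11,15,17,18}
Wᶜ ∪ X = {1,2,3,4,5,7,8,9,10,11,13,15,16,17,18}
(Y \ W) ∪ (Wᶜ ∪ X) = {1,2,3,4,5,7,8,9,10,11,13,15,16,17,18}
Y ∩ ((Y \ W) ∪ (Wᶜ ∪ X)) = {1,2,4,5,9,10,13,15,17}
(Y ∩ ((Y \ W) ∪ (Wᶜ ∪ X))) \ Y = {}
((Y ∩ ((Y \ W) ∪ (Wᶜ ∪ X))) \ Y)ᶜ = {1,2,3,4,5,6,7,8,9,10,11,12,13,14,15,16,17,18}
((Y ∩ ((Y \ W) ∪ (Wᶜ ∪ X))) \ Y)ᶜ \ X = {6,11,12,14,15}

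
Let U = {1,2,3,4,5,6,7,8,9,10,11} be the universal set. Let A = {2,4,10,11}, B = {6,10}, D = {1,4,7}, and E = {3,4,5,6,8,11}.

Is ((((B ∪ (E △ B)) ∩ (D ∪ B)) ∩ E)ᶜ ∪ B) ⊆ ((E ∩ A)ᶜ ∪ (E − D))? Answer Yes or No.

Yes

E △ B = {3,4,5,8,10,11}
B ∪ (E △ B) = {3,4,5,6,8,10,11}
D ∪ B = {1,4,6,7,10}
(B ∪ (E △ B)) ∩ (D ∪ B) = {4,6,10}
((B ∪ (E △ B)) ∩ (D ∪ B)) ∩ E = {4,6}
(((B ∪ (E △ B)) ∩ (D ∪ B)) ∩ E)ᶜ = {1,2,3,5,7,8,9,10,11}
(((B ∪ (E △ B)) ∩ (D ∪ B)) ∩ E)ᶜ ∪ B = {1,2,3,5,6,7,8,9,10,11}
E ∩ A = {4,11}
(E ∩ A)ᶜ = {1,2,3,5,6,7,8,9,10}
E − D = {3,5,6,8,11}
(E ∩ A)ᶜ ∪ (E − D) = {1,2,3,5,6,7,8,9,10,11}
Every element of {1,2,3,5,6,7,8,9,10,11} is in {1,2,3,5,6,7,8,9,10,11}, so (((B ∪ (E △ B)) ∩ (D ∪ B)) ∩ E)ᶜ ∪ B ⊆ (E ∩ A)ᶜ ∪ (E − D).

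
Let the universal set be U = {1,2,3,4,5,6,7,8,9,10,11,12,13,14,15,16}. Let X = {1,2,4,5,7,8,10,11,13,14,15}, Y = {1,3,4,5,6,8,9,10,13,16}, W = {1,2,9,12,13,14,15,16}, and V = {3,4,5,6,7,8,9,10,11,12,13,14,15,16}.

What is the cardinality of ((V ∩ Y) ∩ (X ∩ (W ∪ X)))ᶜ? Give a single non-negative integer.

V ∩ Y = {3,4,5,6,8,9,10,13,16}
W ∪ X = {1,2,4,5,7,8,9,10,11,12,13,14,15,16}
X ∩ (W ∪ X) = {1,2,4,5,7,8,10,11,13,14,15}
(V ∩ Y) ∩ (X ∩ (W ∪ X)) = {4,5,8,10,13}
((V ∩ Y) ∩ (X ∩ (W ∪ X)))ᶜ = {1,2,3,6,7,9,11,12,14,15,16}
|((V ∩ Y) ∩ (X ∩ (W ∪ X)))ᶜ| = 11

11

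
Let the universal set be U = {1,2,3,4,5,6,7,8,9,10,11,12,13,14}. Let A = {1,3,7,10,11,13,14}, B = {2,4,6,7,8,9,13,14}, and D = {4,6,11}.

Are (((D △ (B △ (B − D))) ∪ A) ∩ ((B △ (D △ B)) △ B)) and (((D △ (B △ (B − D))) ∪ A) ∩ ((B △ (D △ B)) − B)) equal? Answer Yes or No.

B − D = {2,7,8,9,13,14}
B △ (B − D) = {4,6}
D △ (B △ (B − D)) = {11}
(D △ (B △ (B − D))) ∪ A = {1,3,7,10,11,13,14}
D △ B = {2,7,8,9,11,13,14}
B △ (D △ B) = {4,6,11}
(B △ (D △ B)) △ B = {2,7,8,9,11,13,14}
((D △ (B △ (B − D))) ∪ A) ∩ ((B △ (D △ B)) △ B) = {7,11,13,14}
(B △ (D △ B)) − B = {11}
((D △ (B △ (B − D))) ∪ A) ∩ ((B △ (D △ B)) − B) = {11}
7 ∈ ((D △ (B △ (B − D))) ∪ A) ∩ ((B △ (D △ B)) △ B) but 7 ∉ ((D △ (B △ (B − D))) ∪ A) ∩ ((B △ (D △ B)) − B), so they differ.

No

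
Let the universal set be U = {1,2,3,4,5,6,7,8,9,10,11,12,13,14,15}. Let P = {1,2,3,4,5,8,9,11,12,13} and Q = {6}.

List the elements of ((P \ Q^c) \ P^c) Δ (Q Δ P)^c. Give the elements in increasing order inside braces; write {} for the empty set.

Q^c = {1,2,3,4,5,7,8,9,10,11,12,13,14,15}
P \ Q^c = {}
P^c = {6,7,10,14,15}
(P \ Q^c) \ P^c = {}
Q Δ P = {1,2,3,4,5,6,8,9,11,12,13}
(Q Δ P)^c = {7,10,14,15}
((P \ Q^c) \ P^c) Δ (Q Δ P)^c = {7,10,14,15}

{7,10,14,15}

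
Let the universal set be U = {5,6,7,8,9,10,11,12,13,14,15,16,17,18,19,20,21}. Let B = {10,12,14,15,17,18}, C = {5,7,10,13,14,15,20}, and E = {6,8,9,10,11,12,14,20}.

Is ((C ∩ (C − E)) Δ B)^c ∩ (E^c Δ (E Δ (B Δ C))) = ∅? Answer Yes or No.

No

C − E = {5,7,13,15}
C ∩ (C − E) = {5,7,13,15}
(C ∩ (C − E)) Δ B = {5,7,10,12,13,14,17,18}
((C ∩ (C − E)) Δ B)^c = {6,8,9,11,15,16,19,20,21}
E^c = {5,7,13,15,16,17,18,19,21}
B Δ C = {5,7,12,13,17,18,20}
E Δ (B Δ C) = {5,6,7,8,9,10,11,13,14,17,18}
E^c Δ (E Δ (B Δ C)) = {6,8,9,10,11,14,15,16,19,21}
6 lies in both, so they are not disjoint.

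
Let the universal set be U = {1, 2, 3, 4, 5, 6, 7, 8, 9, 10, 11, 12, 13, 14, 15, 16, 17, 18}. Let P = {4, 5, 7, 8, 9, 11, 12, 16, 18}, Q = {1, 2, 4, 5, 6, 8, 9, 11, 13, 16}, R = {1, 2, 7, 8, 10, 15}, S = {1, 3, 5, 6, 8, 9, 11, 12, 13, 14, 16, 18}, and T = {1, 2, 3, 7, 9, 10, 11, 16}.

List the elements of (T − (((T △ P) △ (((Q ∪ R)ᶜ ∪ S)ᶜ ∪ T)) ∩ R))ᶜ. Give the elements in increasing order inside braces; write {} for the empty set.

{4, 5, 6, 7, 8, 12, 13, 14, 15, 17, 18}

T △ P = {1, 2, 3, 4, 5, 8, 10, 12, 18}
Q ∪ R = {1, 2, 4, 5, 6, 7, 8, 9, 10, 11, 13, 15, 16}
(Q ∪ R)ᶜ = {3, 12, 14, 17, 18}
(Q ∪ R)ᶜ ∪ S = {1, 3, 5, 6, 8, 9, 11, 12, 13, 14, 16, 17, 18}
((Q ∪ R)ᶜ ∪ S)ᶜ = {2, 4, 7, 10, 15}
((Q ∪ R)ᶜ ∪ S)ᶜ ∪ T = {1, 2, 3, 4, 7, 9, 10, 11, 15, 16}
(T △ P) △ (((Q ∪ R)ᶜ ∪ S)ᶜ ∪ T) = {5, 7, 8, 9, 11, 12, 15, 16, 18}
((T △ P) △ (((Q ∪ R)ᶜ ∪ S)ᶜ ∪ T)) ∩ R = {7, 8, 15}
T − (((T △ P) △ (((Q ∪ R)ᶜ ∪ S)ᶜ ∪ T)) ∩ R) = {1, 2, 3, 9, 10, 11, 16}
(T − (((T △ P) △ (((Q ∪ R)ᶜ ∪ S)ᶜ ∪ T)) ∩ R))ᶜ = {4, 5, 6, 7, 8, 12, 13, 14, 15, 17, 18}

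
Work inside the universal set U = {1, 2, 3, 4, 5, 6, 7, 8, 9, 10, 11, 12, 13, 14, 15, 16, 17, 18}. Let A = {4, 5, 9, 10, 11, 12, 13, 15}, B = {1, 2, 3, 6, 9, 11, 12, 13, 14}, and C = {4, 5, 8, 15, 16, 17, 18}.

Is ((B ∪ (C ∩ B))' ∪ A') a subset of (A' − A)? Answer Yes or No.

C ∩ B = {}
B ∪ (C ∩ B) = {1, 2, 3, 6, 9, 11, 12, 13, 14}
(B ∪ (C ∩ B))' = {4, 5, 7, 8, 10, 15, 16, 17, 18}
A' = {1, 2, 3, 6, 7, 8, 14, 16, 17, 18}
(B ∪ (C ∩ B))' ∪ A' = {1, 2, 3, 4, 5, 6, 7, 8, 10, 14, 15, 16, 17, 18}
A' − A = {1, 2, 3, 6, 7, 8, 14, 16, 17, 18}
4 ∈ (B ∪ (C ∩ B))' ∪ A' but 4 ∉ A' − A, so the inclusion fails.

No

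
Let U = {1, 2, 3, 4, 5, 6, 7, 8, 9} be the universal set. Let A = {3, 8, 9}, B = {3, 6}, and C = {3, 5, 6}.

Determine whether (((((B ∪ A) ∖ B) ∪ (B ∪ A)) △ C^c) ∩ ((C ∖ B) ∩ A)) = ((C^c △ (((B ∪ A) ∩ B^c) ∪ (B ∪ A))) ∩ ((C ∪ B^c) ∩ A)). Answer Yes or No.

B ∪ A = {3, 6, 8, 9}
(B ∪ A) ∖ B = {8, 9}
((B ∪ A) ∖ B) ∪ (B ∪ A) = {3, 6, 8, 9}
C^c = {1, 2, 4, 7, 8, 9}
(((B ∪ A) ∖ B) ∪ (B ∪ A)) △ C^c = {1, 2, 3, 4, 6, 7}
C ∖ B = {5}
(C ∖ B) ∩ A = {}
((((B ∪ A) ∖ B) ∪ (B ∪ A)) △ C^c) ∩ ((C ∖ B) ∩ A) = {}
B^c = {1, 2, 4, 5, 7, 8, 9}
(B ∪ A) ∩ B^c = {8, 9}
((B ∪ A) ∩ B^c) ∪ (B ∪ A) = {3, 6, 8, 9}
C^c △ (((B ∪ A) ∩ B^c) ∪ (B ∪ A)) = {1, 2, 3, 4, 6, 7}
C ∪ B^c = {1, 2, 3, 4, 5, 6, 7, 8, 9}
(C ∪ B^c) ∩ A = {3, 8, 9}
(C^c △ (((B ∪ A) ∩ B^c) ∪ (B ∪ A))) ∩ ((C ∪ B^c) ∩ A) = {3}
3 ∈ (C^c △ (((B ∪ A) ∩ B^c) ∪ (B ∪ A))) ∩ ((C ∪ B^c) ∩ A) but 3 ∉ ((((B ∪ A) ∖ B) ∪ (B ∪ A)) △ C^c) ∩ ((C ∖ B) ∩ A), so they differ.

No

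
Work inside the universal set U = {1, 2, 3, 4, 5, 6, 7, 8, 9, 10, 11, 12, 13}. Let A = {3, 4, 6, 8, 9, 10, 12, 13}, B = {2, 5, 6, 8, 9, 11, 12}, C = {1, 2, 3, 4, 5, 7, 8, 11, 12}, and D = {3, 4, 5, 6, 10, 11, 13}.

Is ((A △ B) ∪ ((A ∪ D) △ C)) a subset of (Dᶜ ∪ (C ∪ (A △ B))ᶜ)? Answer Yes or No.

No

A △ B = {2, 3, 4, 5, 10, 11, 13}
A ∪ D = {3, 4, 5, 6, 8, 9, 10, 11, 12, 13}
(A ∪ D) △ C = {1, 2, 6, 7, 9, 10, 13}
(A △ B) ∪ ((A ∪ D) △ C) = {1, 2, 3, 4, 5, 6, 7, 9, 10, 11, 13}
Dᶜ = {1, 2, 7, 8, 9, 12}
C ∪ (A △ B) = {1, 2, 3, 4, 5, 7, 8, 10, 11, 12, 13}
(C ∪ (A △ B))ᶜ = {6, 9}
Dᶜ ∪ (C ∪ (A △ B))ᶜ = {1, 2, 6, 7, 8, 9, 12}
3 ∈ (A △ B) ∪ ((A ∪ D) △ C) but 3 ∉ Dᶜ ∪ (C ∪ (A △ B))ᶜ, so the inclusion fails.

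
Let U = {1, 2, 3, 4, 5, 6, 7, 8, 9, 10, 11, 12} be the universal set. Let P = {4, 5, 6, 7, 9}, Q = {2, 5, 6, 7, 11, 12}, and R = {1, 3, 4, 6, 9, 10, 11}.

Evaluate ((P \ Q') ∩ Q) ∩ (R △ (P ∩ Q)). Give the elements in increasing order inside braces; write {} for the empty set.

Q' = {1, 3, 4, 8, 9, 10}
P \ Q' = {5, 6, 7}
(P \ Q') ∩ Q = {5, 6, 7}
P ∩ Q = {5, 6, 7}
R △ (P ∩ Q) = {1, 3, 4, 5, 7, 9, 10, 11}
((P \ Q') ∩ Q) ∩ (R △ (P ∩ Q)) = {5, 7}

{5, 7}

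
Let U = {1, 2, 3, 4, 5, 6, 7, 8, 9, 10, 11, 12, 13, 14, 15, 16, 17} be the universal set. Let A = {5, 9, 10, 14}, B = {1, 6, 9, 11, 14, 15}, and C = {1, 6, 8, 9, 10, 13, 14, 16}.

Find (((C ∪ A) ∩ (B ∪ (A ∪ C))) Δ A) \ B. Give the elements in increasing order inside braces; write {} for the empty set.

C ∪ A = {1, 5, 6, 8, 9, 10, 13, 14, 16}
A ∪ C = {1, 5, 6, 8, 9, 10, 13, 14, 16}
B ∪ (A ∪ C) = {1, 5, 6, 8, 9, 10, 11, 13, 14, 15, 16}
(C ∪ A) ∩ (B ∪ (A ∪ C)) = {1, 5, 6, 8, 9, 10, 13, 14, 16}
((C ∪ A) ∩ (B ∪ (A ∪ C))) Δ A = {1, 6, 8, 13, 16}
(((C ∪ A) ∩ (B ∪ (A ∪ C))) Δ A) \ B = {8, 13, 16}

{8, 13, 16}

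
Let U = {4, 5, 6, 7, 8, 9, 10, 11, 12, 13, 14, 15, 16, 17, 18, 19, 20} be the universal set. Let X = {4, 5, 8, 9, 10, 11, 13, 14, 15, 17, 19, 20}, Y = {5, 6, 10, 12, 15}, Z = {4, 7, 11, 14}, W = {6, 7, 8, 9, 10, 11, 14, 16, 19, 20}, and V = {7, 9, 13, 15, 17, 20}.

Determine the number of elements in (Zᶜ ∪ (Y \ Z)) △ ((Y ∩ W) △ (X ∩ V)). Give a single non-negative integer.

6

Zᶜ = {5, 6, 8, 9, 10, 12, 13, 15, 16, 17, 18, 19, 20}
Y \ Z = {5, 6, 10, 12, 15}
Zᶜ ∪ (Y \ Z) = {5, 6, 8, 9, 10, 12, 13, 15, 16, 17, 18, 19, 20}
Y ∩ W = {6, 10}
X ∩ V = {9, 13, 15, 17, 20}
(Y ∩ W) △ (X ∩ V) = {6, 9, 10, 13, 15, 17, 20}
(Zᶜ ∪ (Y \ Z)) △ ((Y ∩ W) △ (X ∩ V)) = {5, 8, 12, 16, 18, 19}
|(Zᶜ ∪ (Y \ Z)) △ ((Y ∩ W) △ (X ∩ V))| = 6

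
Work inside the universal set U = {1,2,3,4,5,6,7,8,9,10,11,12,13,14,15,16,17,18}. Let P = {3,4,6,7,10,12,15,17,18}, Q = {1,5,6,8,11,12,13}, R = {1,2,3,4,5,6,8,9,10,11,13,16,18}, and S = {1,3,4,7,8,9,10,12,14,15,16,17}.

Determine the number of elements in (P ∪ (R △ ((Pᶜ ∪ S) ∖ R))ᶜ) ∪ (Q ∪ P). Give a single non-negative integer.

Pᶜ = {1,2,5,8,9,11,13,14,16}
Pᶜ ∪ S = {1,2,3,4,5,7,8,9,10,11,12,13,14,15,16,17}
(Pᶜ ∪ S) ∖ R = {7,12,14,15,17}
R △ ((Pᶜ ∪ S) ∖ R) = {1,2,3,4,5,6,7,8,9,10,11,12,13,14,15,16,17,18}
(R △ ((Pᶜ ∪ S) ∖ R))ᶜ = {}
P ∪ (R △ ((Pᶜ ∪ S) ∖ R))ᶜ = {3,4,6,7,10,12,15,17,18}
Q ∪ P = {1,3,4,5,6,7,8,10,11,12,13,15,17,18}
(P ∪ (R △ ((Pᶜ ∪ S) ∖ R))ᶜ) ∪ (Q ∪ P) = {1,3,4,5,6,7,8,10,11,12,13,15,17,18}
|(P ∪ (R △ ((Pᶜ ∪ S) ∖ R))ᶜ) ∪ (Q ∪ P)| = 14

14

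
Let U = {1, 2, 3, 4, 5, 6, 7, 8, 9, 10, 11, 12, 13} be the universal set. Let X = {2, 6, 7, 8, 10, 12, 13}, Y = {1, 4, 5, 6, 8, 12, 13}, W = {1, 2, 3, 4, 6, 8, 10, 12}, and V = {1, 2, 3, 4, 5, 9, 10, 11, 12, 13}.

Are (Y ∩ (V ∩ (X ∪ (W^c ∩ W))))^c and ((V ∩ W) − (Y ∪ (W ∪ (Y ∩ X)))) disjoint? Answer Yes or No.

W^c = {5, 7, 9, 11, 13}
W^c ∩ W = {}
X ∪ (W^c ∩ W) = {2, 6, 7, 8, 10, 12, 13}
V ∩ (X ∪ (W^c ∩ W)) = {2, 10, 12, 13}
Y ∩ (V ∩ (X ∪ (W^c ∩ W))) = {12, 13}
(Y ∩ (V ∩ (X ∪ (W^c ∩ W))))^c = {1, 2, 3, 4, 5, 6, 7, 8, 9, 10, 11}
V ∩ W = {1, 2, 3, 4, 10, 12}
Y ∩ X = {6, 8, 12, 13}
W ∪ (Y ∩ X) = {1, 2, 3, 4, 6, 8, 10, 12, 13}
Y ∪ (W ∪ (Y ∩ X)) = {1, 2, 3, 4, 5, 6, 8, 10, 12, 13}
(V ∩ W) − (Y ∪ (W ∪ (Y ∩ X))) = {}
{1, 2, 3, 4, 5, 6, 7, 8, 9, 10, 11} and {} share no elements.

Yes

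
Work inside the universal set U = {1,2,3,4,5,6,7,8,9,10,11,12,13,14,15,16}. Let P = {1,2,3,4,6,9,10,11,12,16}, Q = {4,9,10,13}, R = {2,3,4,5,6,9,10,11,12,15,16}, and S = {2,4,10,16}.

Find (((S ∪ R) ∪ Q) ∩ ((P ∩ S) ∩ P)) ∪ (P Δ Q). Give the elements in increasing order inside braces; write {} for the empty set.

{1,2,3,4,6,10,11,12,13,16}

S ∪ R = {2,3,4,5,6,9,10,11,12,15,16}
(S ∪ R) ∪ Q = {2,3,4,5,6,9,10,11,12,13,15,16}
P ∩ S = {2,4,10,16}
(P ∩ S) ∩ P = {2,4,10,16}
((S ∪ R) ∪ Q) ∩ ((P ∩ S) ∩ P) = {2,4,10,16}
P Δ Q = {1,2,3,6,11,12,13,16}
(((S ∪ R) ∪ Q) ∩ ((P ∩ S) ∩ P)) ∪ (P Δ Q) = {1,2,3,4,6,10,11,12,13,16}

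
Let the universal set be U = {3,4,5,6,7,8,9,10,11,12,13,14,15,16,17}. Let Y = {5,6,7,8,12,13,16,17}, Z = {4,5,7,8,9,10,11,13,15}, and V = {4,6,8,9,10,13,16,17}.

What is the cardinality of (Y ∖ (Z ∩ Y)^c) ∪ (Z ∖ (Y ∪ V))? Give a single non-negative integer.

6

Z ∩ Y = {5,7,8,13}
(Z ∩ Y)^c = {3,4,6,9,10,11,12,14,15,16,17}
Y ∖ (Z ∩ Y)^c = {5,7,8,13}
Y ∪ V = {4,5,6,7,8,9,10,12,13,16,17}
Z ∖ (Y ∪ V) = {11,15}
(Y ∖ (Z ∩ Y)^c) ∪ (Z ∖ (Y ∪ V)) = {5,7,8,11,13,15}
|(Y ∖ (Z ∩ Y)^c) ∪ (Z ∖ (Y ∪ V))| = 6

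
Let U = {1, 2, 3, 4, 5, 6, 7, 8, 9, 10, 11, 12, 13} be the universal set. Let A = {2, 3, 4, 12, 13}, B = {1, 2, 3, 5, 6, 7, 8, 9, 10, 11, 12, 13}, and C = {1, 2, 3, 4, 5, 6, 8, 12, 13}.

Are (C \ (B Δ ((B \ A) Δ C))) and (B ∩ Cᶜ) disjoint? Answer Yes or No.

B \ A = {1, 5, 6, 7, 8, 9, 10, 11}
(B \ A) Δ C = {2, 3, 4, 7, 9, 10, 11, 12, 13}
B Δ ((B \ A) Δ C) = {1, 4, 5, 6, 8}
C \ (B Δ ((B \ A) Δ C)) = {2, 3, 12, 13}
Cᶜ = {7, 9, 10, 11}
B ∩ Cᶜ = {7, 9, 10, 11}
{2, 3, 12, 13} and {7, 9, 10, 11} share no elements.

Yes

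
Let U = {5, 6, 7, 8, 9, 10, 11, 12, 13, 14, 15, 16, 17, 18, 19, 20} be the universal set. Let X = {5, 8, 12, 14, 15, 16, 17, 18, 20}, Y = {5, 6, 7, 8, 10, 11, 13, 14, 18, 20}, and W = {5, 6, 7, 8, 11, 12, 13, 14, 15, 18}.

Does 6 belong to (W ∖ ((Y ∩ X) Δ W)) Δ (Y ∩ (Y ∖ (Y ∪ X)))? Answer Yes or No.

6 ∈ Y and 6 ∉ X, so 6 ∉ Y ∩ X
6 ∉ (Y ∩ X) and 6 ∈ W, so 6 ∈ (Y ∩ X) Δ W
6 ∈ W and 6 ∈ ((Y ∩ X) Δ W), so 6 ∉ W ∖ ((Y ∩ X) Δ W)
6 ∈ Y and 6 ∉ X, so 6 ∈ Y ∪ X
6 ∈ Y and 6 ∈ (Y ∪ X), so 6 ∉ Y ∖ (Y ∪ X)
6 ∈ Y and 6 ∉ (Y ∖ (Y ∪ X)), so 6 ∉ Y ∩ (Y ∖ (Y ∪ X))
6 ∉ (W ∖ ((Y ∩ X) Δ W)) and 6 ∉ (Y ∩ (Y ∖ (Y ∪ X))), so 6 ∉ (W ∖ ((Y ∩ X) Δ W)) Δ (Y ∩ (Y ∖ (Y ∪ X)))

No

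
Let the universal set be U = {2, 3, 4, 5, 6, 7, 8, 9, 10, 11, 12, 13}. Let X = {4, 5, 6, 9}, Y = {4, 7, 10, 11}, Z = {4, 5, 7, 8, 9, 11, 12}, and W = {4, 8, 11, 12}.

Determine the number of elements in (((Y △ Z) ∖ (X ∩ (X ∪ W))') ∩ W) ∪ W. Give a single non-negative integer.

4

Y △ Z = {5, 8, 9, 10, 12}
X ∪ W = {4, 5, 6, 8, 9, 11, 12}
X ∩ (X ∪ W) = {4, 5, 6, 9}
(X ∩ (X ∪ W))' = {2, 3, 7, 8, 10, 11, 12, 13}
(Y △ Z) ∖ (X ∩ (X ∪ W))' = {5, 9}
((Y △ Z) ∖ (X ∩ (X ∪ W))') ∩ W = {}
(((Y △ Z) ∖ (X ∩ (X ∪ W))') ∩ W) ∪ W = {4, 8, 11, 12}
|(((Y △ Z) ∖ (X ∩ (X ∪ W))') ∩ W) ∪ W| = 4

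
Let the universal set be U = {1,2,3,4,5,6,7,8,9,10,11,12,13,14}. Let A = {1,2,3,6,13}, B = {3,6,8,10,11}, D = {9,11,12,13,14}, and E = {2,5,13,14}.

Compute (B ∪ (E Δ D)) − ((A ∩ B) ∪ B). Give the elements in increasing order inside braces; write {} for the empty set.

{2,5,9,12}

E Δ D = {2,5,9,11,12}
B ∪ (E Δ D) = {2,3,5,6,8,9,10,11,12}
A ∩ B = {3,6}
(A ∩ B) ∪ B = {3,6,8,10,11}
(B ∪ (E Δ D)) − ((A ∩ B) ∪ B) = {2,5,9,12}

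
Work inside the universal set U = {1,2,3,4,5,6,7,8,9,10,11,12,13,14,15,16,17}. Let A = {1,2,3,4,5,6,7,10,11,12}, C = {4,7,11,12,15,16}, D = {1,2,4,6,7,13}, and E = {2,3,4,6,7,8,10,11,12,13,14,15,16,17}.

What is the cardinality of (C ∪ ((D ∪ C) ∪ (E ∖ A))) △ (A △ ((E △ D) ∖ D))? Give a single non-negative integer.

D ∪ C = {1,2,4,6,7,11,12,13,15,16}
E ∖ A = {8,13,14,15,16,17}
(D ∪ C) ∪ (E ∖ A) = {1,2,4,6,7,8,11,12,13,14,15,16,17}
C ∪ ((D ∪ C) ∪ (E ∖ A)) = {1,2,4,6,7,8,11,12,13,14,15,16,17}
E △ D = {1,3,8,10,11,12,14,15,16,17}
(E △ D) ∖ D = {3,8,10,11,12,14,15,16,17}
A △ ((E △ D) ∖ D) = {1,2,4,5,6,7,8,14,15,16,17}
(C ∪ ((D ∪ C) ∪ (E ∖ A))) △ (A △ ((E △ D) ∖ D)) = {5,11,12,13}
|(C ∪ ((D ∪ C) ∪ (E ∖ A))) △ (A △ ((E △ D) ∖ D))| = 4

4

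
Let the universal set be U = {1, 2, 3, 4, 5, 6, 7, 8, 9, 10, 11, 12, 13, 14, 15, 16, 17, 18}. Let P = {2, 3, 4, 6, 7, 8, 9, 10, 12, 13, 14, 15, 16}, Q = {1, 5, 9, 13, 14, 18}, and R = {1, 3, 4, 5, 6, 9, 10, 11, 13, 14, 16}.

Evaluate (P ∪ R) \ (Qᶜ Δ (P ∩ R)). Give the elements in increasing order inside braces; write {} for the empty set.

{1, 3, 4, 5, 6, 10, 16}

P ∪ R = {1, 2, 3, 4, 5, 6, 7, 8, 9, 10, 11, 12, 13, 14, 15, 16}
Qᶜ = {2, 3, 4, 6, 7, 8, 10, 11, 12, 15, 16, 17}
P ∩ R = {3, 4, 6, 9, 10, 13, 14, 16}
Qᶜ Δ (P ∩ R) = {2, 7, 8, 9, 11, 12, 13, 14, 15, 17}
(P ∪ R) \ (Qᶜ Δ (P ∩ R)) = {1, 3, 4, 5, 6, 10, 16}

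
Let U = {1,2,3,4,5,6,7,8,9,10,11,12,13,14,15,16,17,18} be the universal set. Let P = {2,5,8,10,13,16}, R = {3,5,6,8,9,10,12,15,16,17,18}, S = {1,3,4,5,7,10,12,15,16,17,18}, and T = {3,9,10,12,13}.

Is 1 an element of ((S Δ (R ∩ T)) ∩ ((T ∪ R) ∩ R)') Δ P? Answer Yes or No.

Yes

1 ∉ R and 1 ∉ T, so 1 ∉ R ∩ T
1 ∈ S and 1 ∉ (R ∩ T), so 1 ∈ S Δ (R ∩ T)
1 ∉ T and 1 ∉ R, so 1 ∉ T ∪ R
1 ∉ (T ∪ R) and 1 ∉ R, so 1 ∉ (T ∪ R) ∩ R
1 ∈ ((T ∪ R) ∩ R)' since 1 ∉ ((T ∪ R) ∩ R)
1 ∈ (S Δ (R ∩ T)) and 1 ∈ ((T ∪ R) ∩ R)', so 1 ∈ (S Δ (R ∩ T)) ∩ ((T ∪ R) ∩ R)'
1 ∈ ((S Δ (R ∩ T)) ∩ ((T ∪ R) ∩ R)') and 1 ∉ P, so 1 ∈ ((S Δ (R ∩ T)) ∩ ((T ∪ R) ∩ R)') Δ P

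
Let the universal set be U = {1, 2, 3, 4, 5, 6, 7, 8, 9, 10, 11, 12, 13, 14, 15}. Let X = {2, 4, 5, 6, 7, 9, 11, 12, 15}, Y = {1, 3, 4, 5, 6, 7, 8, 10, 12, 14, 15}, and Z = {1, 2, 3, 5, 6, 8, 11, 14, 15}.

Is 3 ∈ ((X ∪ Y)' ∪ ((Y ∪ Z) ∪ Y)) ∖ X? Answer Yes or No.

3 ∉ X and 3 ∈ Y, so 3 ∈ X ∪ Y
3 ∉ (X ∪ Y)' since 3 ∈ (X ∪ Y)
3 ∈ Y and 3 ∈ Z, so 3 ∈ Y ∪ Z
3 ∈ (Y ∪ Z) and 3 ∈ Y, so 3 ∈ (Y ∪ Z) ∪ Y
3 ∉ (X ∪ Y)' and 3 ∈ ((Y ∪ Z) ∪ Y), so 3 ∈ (X ∪ Y)' ∪ ((Y ∪ Z) ∪ Y)
3 ∈ ((X ∪ Y)' ∪ ((Y ∪ Z) ∪ Y)) and 3 ∉ X, so 3 ∈ ((X ∪ Y)' ∪ ((Y ∪ Z) ∪ Y)) ∖ X

Yes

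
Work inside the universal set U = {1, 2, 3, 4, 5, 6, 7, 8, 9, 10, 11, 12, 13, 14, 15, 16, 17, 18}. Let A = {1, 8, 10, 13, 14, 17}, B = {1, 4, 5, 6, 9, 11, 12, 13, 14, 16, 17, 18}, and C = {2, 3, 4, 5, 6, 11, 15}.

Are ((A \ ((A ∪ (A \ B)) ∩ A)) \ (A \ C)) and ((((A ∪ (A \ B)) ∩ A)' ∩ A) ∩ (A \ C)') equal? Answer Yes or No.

A \ B = {8, 10}
A ∪ (A \ B) = {1, 8, 10, 13, 14, 17}
(A ∪ (A \ B)) ∩ A = {1, 8, 10, 13, 14, 17}
A \ ((A ∪ (A \ B)) ∩ A) = {}
A \ C = {1, 8, 10, 13, 14, 17}
(A \ ((A ∪ (A \ B)) ∩ A)) \ (A \ C) = {}
((A ∪ (A \ B)) ∩ A)' = {2, 3, 4, 5, 6, 7, 9, 11, 12, 15, 16, 18}
((A ∪ (A \ B)) ∩ A)' ∩ A = {}
(A \ C)' = {2, 3, 4, 5, 6, 7, 9, 11, 12, 15, 16, 18}
(((A ∪ (A \ B)) ∩ A)' ∩ A) ∩ (A \ C)' = {}
Both equal {}, so (A \ ((A ∪ (A \ B)) ∩ A)) \ (A \ C) = (((A ∪ (A \ B)) ∩ A)' ∩ A) ∩ (A \ C)'.

Yes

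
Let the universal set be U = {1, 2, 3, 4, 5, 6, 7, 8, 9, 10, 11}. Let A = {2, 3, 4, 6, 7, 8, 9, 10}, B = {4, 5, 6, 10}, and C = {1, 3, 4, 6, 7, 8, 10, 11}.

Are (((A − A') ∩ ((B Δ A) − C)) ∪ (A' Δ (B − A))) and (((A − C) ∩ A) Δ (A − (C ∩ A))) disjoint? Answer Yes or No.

A' = {1, 5, 11}
A − A' = {2, 3, 4, 6, 7, 8, 9, 10}
B Δ A = {2, 3, 5, 7, 8, 9}
(B Δ A) − C = {2, 5, 9}
(A − A') ∩ ((B Δ A) − C) = {2, 9}
B − A = {5}
A' Δ (B − A) = {1, 11}
((A − A') ∩ ((B Δ A) − C)) ∪ (A' Δ (B − A)) = {1, 2, 9, 11}
A − C = {2, 9}
(A − C) ∩ A = {2, 9}
C ∩ A = {3, 4, 6, 7, 8, 10}
A − (C ∩ A) = {2, 9}
((A − C) ∩ A) Δ (A − (C ∩ A)) = {}
{1, 2, 9, 11} and {} share no elements.

Yes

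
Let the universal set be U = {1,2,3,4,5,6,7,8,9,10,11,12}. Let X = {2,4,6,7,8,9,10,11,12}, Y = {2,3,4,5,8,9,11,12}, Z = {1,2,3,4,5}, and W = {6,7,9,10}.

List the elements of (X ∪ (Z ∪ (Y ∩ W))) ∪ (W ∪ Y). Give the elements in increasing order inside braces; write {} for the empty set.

Y ∩ W = {9}
Z ∪ (Y ∩ W) = {1,2,3,4,5,9}
X ∪ (Z ∪ (Y ∩ W)) = {1,2,3,4,5,6,7,8,9,10,11,12}
W ∪ Y = {2,3,4,5,6,7,8,9,10,11,12}
(X ∪ (Z ∪ (Y ∩ W))) ∪ (W ∪ Y) = {1,2,3,4,5,6,7,8,9,10,11,12}

{1,2,3,4,5,6,7,8,9,10,11,12}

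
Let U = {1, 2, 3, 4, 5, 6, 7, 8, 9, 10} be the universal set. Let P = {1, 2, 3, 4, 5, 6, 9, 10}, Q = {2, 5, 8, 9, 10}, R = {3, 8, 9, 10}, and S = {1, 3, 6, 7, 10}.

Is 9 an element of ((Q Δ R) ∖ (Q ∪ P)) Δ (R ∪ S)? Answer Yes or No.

9 ∈ Q and 9 ∈ R, so 9 ∉ Q Δ R
9 ∈ Q and 9 ∈ P, so 9 ∈ Q ∪ P
9 ∉ (Q Δ R) and 9 ∈ (Q ∪ P), so 9 ∉ (Q Δ R) ∖ (Q ∪ P)
9 ∈ R and 9 ∉ S, so 9 ∈ R ∪ S
9 ∉ ((Q Δ R) ∖ (Q ∪ P)) and 9 ∈ (R ∪ S), so 9 ∈ ((Q Δ R) ∖ (Q ∪ P)) Δ (R ∪ S)

Yes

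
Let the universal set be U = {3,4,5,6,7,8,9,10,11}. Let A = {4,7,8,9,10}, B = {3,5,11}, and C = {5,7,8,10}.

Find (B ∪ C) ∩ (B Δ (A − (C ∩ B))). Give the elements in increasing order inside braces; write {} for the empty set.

{3,5,7,8,10,11}

B ∪ C = {3,5,7,8,10,11}
C ∩ B = {5}
A − (C ∩ B) = {4,7,8,9,10}
B Δ (A − (C ∩ B)) = {3,4,5,7,8,9,10,11}
(B ∪ C) ∩ (B Δ (A − (C ∩ B))) = {3,5,7,8,10,11}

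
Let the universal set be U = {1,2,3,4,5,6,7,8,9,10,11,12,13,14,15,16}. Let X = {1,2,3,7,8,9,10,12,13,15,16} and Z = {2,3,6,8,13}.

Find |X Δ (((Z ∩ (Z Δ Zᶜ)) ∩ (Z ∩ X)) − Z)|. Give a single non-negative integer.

11

Zᶜ = {1,4,5,7,9,10,11,12,14,15,16}
Z Δ Zᶜ = {1,2,3,4,5,6,7,8,9,10,11,12,13,14,15,16}
Z ∩ (Z Δ Zᶜ) = {2,3,6,8,13}
Z ∩ X = {2,3,8,13}
(Z ∩ (Z Δ Zᶜ)) ∩ (Z ∩ X) = {2,3,8,13}
((Z ∩ (Z Δ Zᶜ)) ∩ (Z ∩ X)) − Z = {}
X Δ (((Z ∩ (Z Δ Zᶜ)) ∩ (Z ∩ X)) − Z) = {1,2,3,7,8,9,10,12,13,15,16}
|X Δ (((Z ∩ (Z Δ Zᶜ)) ∩ (Z ∩ X)) − Z)| = 11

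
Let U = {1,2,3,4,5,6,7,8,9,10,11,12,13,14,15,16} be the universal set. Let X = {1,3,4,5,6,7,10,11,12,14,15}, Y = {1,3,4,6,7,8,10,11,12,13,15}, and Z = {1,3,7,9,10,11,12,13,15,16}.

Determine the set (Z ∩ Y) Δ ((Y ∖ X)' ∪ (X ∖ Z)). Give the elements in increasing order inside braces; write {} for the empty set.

Z ∩ Y = {1,3,7,10,11,12,13,15}
Y ∖ X = {8,13}
(Y ∖ X)' = {1,2,3,4,5,6,7,9,10,11,12,14,15,16}
X ∖ Z = {4,5,6,14}
(Y ∖ X)' ∪ (X ∖ Z) = {1,2,3,4,5,6,7,9,10,11,12,14,15,16}
(Z ∩ Y) Δ ((Y ∖ X)' ∪ (X ∖ Z)) = {2,4,5,6,9,13,14,16}

{2,4,5,6,9,13,14,16}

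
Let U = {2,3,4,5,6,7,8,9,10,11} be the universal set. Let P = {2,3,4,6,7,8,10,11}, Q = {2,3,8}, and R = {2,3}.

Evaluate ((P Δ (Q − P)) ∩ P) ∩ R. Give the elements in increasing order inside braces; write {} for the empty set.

{2,3}

Q − P = {}
P Δ (Q − P) = {2,3,4,6,7,8,10,11}
(P Δ (Q − P)) ∩ P = {2,3,4,6,7,8,10,11}
((P Δ (Q − P)) ∩ P) ∩ R = {2,3}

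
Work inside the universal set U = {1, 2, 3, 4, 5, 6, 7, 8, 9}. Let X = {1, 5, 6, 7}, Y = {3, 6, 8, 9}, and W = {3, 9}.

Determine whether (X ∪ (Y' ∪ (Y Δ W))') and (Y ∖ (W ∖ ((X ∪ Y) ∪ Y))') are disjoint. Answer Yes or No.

Yes

Y' = {1, 2, 4, 5, 7}
Y Δ W = {6, 8}
Y' ∪ (Y Δ W) = {1, 2, 4, 5, 6, 7, 8}
(Y' ∪ (Y Δ W))' = {3, 9}
X ∪ (Y' ∪ (Y Δ W))' = {1, 3, 5, 6, 7, 9}
X ∪ Y = {1, 3, 5, 6, 7, 8, 9}
(X ∪ Y) ∪ Y = {1, 3, 5, 6, 7, 8, 9}
W ∖ ((X ∪ Y) ∪ Y) = {}
(W ∖ ((X ∪ Y) ∪ Y))' = {1, 2, 3, 4, 5, 6, 7, 8, 9}
Y ∖ (W ∖ ((X ∪ Y) ∪ Y))' = {}
{1, 3, 5, 6, 7, 9} and {} share no elements.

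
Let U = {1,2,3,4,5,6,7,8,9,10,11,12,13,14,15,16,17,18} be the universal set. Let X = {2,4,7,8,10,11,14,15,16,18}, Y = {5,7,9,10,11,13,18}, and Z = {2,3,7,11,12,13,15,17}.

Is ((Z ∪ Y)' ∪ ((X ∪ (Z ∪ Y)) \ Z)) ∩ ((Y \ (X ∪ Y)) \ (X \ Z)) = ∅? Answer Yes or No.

Z ∪ Y = {2,3,5,7,9,10,11,12,13,15,17,18}
(Z ∪ Y)' = {1,4,6,8,14,16}
X ∪ (Z ∪ Y) = {2,3,4,5,7,8,9,10,11,12,13,14,15,16,17,18}
(X ∪ (Z ∪ Y)) \ Z = {4,5,8,9,10,14,16,18}
(Z ∪ Y)' ∪ ((X ∪ (Z ∪ Y)) \ Z) = {1,4,5,6,8,9,10,14,16,18}
X ∪ Y = {2,4,5,7,8,9,10,11,13,14,15,16,18}
Y \ (X ∪ Y) = {}
X \ Z = {4,8,10,14,16,18}
(Y \ (X ∪ Y)) \ (X \ Z) = {}
{1,4,5,6,8,9,10,14,16,18} and {} share no elements.

Yes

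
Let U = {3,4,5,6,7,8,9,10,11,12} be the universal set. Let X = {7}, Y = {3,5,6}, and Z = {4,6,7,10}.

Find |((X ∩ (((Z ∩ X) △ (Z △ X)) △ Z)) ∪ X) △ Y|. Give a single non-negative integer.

4

Z ∩ X = {7}
Z △ X = {4,6,10}
(Z ∩ X) △ (Z △ X) = {4,6,7,10}
((Z ∩ X) △ (Z △ X)) △ Z = {}
X ∩ (((Z ∩ X) △ (Z △ X)) △ Z) = {}
(X ∩ (((Z ∩ X) △ (Z △ X)) △ Z)) ∪ X = {7}
((X ∩ (((Z ∩ X) △ (Z △ X)) △ Z)) ∪ X) △ Y = {3,5,6,7}
|((X ∩ (((Z ∩ X) △ (Z △ X)) △ Z)) ∪ X) △ Y| = 4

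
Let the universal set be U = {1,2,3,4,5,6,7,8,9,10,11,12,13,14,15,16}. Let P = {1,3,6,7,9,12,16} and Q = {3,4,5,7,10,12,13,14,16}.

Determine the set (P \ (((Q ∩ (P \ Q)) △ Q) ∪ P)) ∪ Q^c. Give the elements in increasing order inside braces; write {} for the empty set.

{1,2,6,8,9,11,15}

P \ Q = {1,6,9}
Q ∩ (P \ Q) = {}
(Q ∩ (P \ Q)) △ Q = {3,4,5,7,10,12,13,14,16}
((Q ∩ (P \ Q)) △ Q) ∪ P = {1,3,4,5,6,7,9,10,12,13,14,16}
P \ (((Q ∩ (P \ Q)) △ Q) ∪ P) = {}
Q^c = {1,2,6,8,9,11,15}
(P \ (((Q ∩ (P \ Q)) △ Q) ∪ P)) ∪ Q^c = {1,2,6,8,9,11,15}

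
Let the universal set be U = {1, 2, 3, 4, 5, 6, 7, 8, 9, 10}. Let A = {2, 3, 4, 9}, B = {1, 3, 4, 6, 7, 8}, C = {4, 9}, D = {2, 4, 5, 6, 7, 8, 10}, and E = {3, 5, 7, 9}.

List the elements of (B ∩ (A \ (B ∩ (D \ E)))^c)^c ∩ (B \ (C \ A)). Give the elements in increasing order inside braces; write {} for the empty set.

{3}

D \ E = {2, 4, 6, 8, 10}
B ∩ (D \ E) = {4, 6, 8}
A \ (B ∩ (D \ E)) = {2, 3, 9}
(A \ (B ∩ (D \ E)))^c = {1, 4, 5, 6, 7, 8, 10}
B ∩ (A \ (B ∩ (D \ E)))^c = {1, 4, 6, 7, 8}
(B ∩ (A \ (B ∩ (D \ E)))^c)^c = {2, 3, 5, 9, 10}
C \ A = {}
B \ (C \ A) = {1, 3, 4, 6, 7, 8}
(B ∩ (A \ (B ∩ (D \ E)))^c)^c ∩ (B \ (C \ A)) = {3}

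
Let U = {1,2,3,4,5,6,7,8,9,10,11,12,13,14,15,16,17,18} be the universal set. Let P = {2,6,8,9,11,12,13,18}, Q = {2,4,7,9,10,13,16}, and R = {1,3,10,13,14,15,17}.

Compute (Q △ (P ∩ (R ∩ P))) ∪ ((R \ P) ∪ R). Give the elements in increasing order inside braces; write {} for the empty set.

{1,2,3,4,7,9,10,13,14,15,16,17}

R ∩ P = {13}
P ∩ (R ∩ P) = {13}
Q △ (P ∩ (R ∩ P)) = {2,4,7,9,10,16}
R \ P = {1,3,10,14,15,17}
(R \ P) ∪ R = {1,3,10,13,14,15,17}
(Q △ (P ∩ (R ∩ P))) ∪ ((R \ P) ∪ R) = {1,2,3,4,7,9,10,13,14,15,16,17}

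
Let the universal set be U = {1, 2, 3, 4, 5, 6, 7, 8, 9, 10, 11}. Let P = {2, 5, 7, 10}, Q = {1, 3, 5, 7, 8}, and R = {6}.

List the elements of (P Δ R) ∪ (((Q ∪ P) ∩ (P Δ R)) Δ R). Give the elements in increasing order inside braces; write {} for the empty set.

{2, 5, 6, 7, 10}

P Δ R = {2, 5, 6, 7, 10}
Q ∪ P = {1, 2, 3, 5, 7, 8, 10}
(Q ∪ P) ∩ (P Δ R) = {2, 5, 7, 10}
((Q ∪ P) ∩ (P Δ R)) Δ R = {2, 5, 6, 7, 10}
(P Δ R) ∪ (((Q ∪ P) ∩ (P Δ R)) Δ R) = {2, 5, 6, 7, 10}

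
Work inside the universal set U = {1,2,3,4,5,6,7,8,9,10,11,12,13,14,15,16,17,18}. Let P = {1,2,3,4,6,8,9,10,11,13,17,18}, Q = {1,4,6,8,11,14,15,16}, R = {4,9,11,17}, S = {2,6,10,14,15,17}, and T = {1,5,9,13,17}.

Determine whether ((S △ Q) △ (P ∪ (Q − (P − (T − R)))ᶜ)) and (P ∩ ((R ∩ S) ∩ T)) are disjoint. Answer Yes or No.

Yes

S △ Q = {1,2,4,8,10,11,16,17}
T − R = {1,5,13}
P − (T − R) = {2,3,4,6,8,9,10,11,17,18}
Q − (P − (T − R)) = {1,14,15,16}
(Q − (P − (T − R)))ᶜ = {2,3,4,5,6,7,8,9,10,11,12,13,17,18}
P ∪ (Q − (P − (T − R)))ᶜ = {1,2,3,4,5,6,7,8,9,10,11,12,13,17,18}
(S △ Q) △ (P ∪ (Q − (P − (T − R)))ᶜ) = {3,5,6,7,9,12,13,16,18}
R ∩ S = {17}
(R ∩ S) ∩ T = {17}
P ∩ ((R ∩ S) ∩ T) = {17}
{3,5,6,7,9,12,13,16,18} and {17} share no elements.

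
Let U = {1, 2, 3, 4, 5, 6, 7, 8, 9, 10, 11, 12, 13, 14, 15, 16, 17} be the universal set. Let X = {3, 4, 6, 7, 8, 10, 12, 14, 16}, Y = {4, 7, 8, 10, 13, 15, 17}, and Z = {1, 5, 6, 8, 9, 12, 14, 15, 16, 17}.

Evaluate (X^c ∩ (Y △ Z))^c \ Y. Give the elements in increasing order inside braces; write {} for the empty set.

X^c = {1, 2, 5, 9, 11, 13, 15, 17}
Y △ Z = {1, 4, 5, 6, 7, 9, 10, 12, 13, 14, 16}
X^c ∩ (Y △ Z) = {1, 5, 9, 13}
(X^c ∩ (Y △ Z))^c = {2, 3, 4, 6, 7, 8, 10, 11, 12, 14, 15, 16, 17}
(X^c ∩ (Y △ Z))^c \ Y = {2, 3, 6, 11, 12, 14, 16}

{2, 3, 6, 11, 12, 14, 16}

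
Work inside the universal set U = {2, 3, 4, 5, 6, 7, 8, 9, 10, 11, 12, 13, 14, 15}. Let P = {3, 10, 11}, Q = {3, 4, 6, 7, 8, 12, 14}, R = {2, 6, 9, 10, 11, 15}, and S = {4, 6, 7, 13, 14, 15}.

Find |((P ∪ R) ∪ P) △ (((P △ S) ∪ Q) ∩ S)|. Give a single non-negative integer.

9

P ∪ R = {2, 3, 6, 9, 10, 11, 15}
(P ∪ R) ∪ P = {2, 3, 6, 9, 10, 11, 15}
P △ S = {3, 4, 6, 7, 10, 11, 13, 14, 15}
(P △ S) ∪ Q = {3, 4, 6, 7, 8, 10, 11, 12, 13, 14, 15}
((P △ S) ∪ Q) ∩ S = {4, 6, 7, 13, 14, 15}
((P ∪ R) ∪ P) △ (((P △ S) ∪ Q) ∩ S) = {2, 3, 4, 7, 9, 10, 11, 13, 14}
|((P ∪ R) ∪ P) △ (((P △ S) ∪ Q) ∩ S)| = 9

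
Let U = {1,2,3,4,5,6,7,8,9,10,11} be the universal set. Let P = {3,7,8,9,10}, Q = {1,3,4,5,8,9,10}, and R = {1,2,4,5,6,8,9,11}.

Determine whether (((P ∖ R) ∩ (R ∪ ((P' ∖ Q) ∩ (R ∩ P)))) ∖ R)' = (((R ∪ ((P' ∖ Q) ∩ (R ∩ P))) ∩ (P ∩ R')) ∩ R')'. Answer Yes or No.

Yes

P ∖ R = {3,7,10}
P' = {1,2,4,5,6,11}
P' ∖ Q = {2,6,11}
R ∩ P = {8,9}
(P' ∖ Q) ∩ (R ∩ P) = {}
R ∪ ((P' ∖ Q) ∩ (R ∩ P)) = {1,2,4,5,6,8,9,11}
(P ∖ R) ∩ (R ∪ ((P' ∖ Q) ∩ (R ∩ P))) = {}
((P ∖ R) ∩ (R ∪ ((P' ∖ Q) ∩ (R ∩ P)))) ∖ R = {}
(((P ∖ R) ∩ (R ∪ ((P' ∖ Q) ∩ (R ∩ P)))) ∖ R)' = {1,2,3,4,5,6,7,8,9,10,11}
R' = {3,7,10}
P ∩ R' = {3,7,10}
(R ∪ ((P' ∖ Q) ∩ (R ∩ P))) ∩ (P ∩ R') = {}
((R ∪ ((P' ∖ Q) ∩ (R ∩ P))) ∩ (P ∩ R')) ∩ R' = {}
(((R ∪ ((P' ∖ Q) ∩ (R ∩ P))) ∩ (P ∩ R')) ∩ R')' = {1,2,3,4,5,6,7,8,9,10,11}
Both equal {1,2,3,4,5,6,7,8,9,10,11}, so (((P ∖ R) ∩ (R ∪ ((P' ∖ Q) ∩ (R ∩ P)))) ∖ R)' = (((R ∪ ((P' ∖ Q) ∩ (R ∩ P))) ∩ (P ∩ R')) ∩ R')'.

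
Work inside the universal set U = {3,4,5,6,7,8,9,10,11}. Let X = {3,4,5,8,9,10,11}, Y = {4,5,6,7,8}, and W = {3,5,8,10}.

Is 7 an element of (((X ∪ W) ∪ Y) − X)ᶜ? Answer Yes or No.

No

7 ∉ X and 7 ∉ W, so 7 ∉ X ∪ W
7 ∉ (X ∪ W) and 7 ∈ Y, so 7 ∈ (X ∪ W) ∪ Y
7 ∈ ((X ∪ W) ∪ Y) and 7 ∉ X, so 7 ∈ ((X ∪ W) ∪ Y) − X
7 ∉ (((X ∪ W) ∪ Y) − X)ᶜ since 7 ∈ (((X ∪ W) ∪ Y) − X)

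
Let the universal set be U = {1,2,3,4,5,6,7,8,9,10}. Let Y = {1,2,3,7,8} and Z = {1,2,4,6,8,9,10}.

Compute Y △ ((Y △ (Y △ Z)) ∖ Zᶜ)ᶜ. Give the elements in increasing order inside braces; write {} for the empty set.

Y △ Z = {3,4,6,7,9,10}
Y △ (Y △ Z) = {1,2,4,6,8,9,10}
Zᶜ = {3,5,7}
(Y △ (Y △ Z)) ∖ Zᶜ = {1,2,4,6,8,9,10}
((Y △ (Y △ Z)) ∖ Zᶜ)ᶜ = {3,5,7}
Y △ ((Y △ (Y △ Z)) ∖ Zᶜ)ᶜ = {1,2,5,8}

{1,2,5,8}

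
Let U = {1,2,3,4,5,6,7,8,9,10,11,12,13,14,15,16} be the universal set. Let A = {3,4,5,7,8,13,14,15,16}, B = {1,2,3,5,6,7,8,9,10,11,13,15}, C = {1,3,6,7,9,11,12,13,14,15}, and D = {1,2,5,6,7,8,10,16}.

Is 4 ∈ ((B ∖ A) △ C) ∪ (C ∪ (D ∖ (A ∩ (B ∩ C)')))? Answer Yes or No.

4 ∉ B and 4 ∈ A, so 4 ∉ B ∖ A
4 ∉ (B ∖ A) and 4 ∉ C, so 4 ∉ (B ∖ A) △ C
4 ∉ B and 4 ∉ C, so 4 ∉ B ∩ C
4 ∈ (B ∩ C)' since 4 ∉ (B ∩ C)
4 ∈ A and 4 ∈ (B ∩ C)', so 4 ∈ A ∩ (B ∩ C)'
4 ∉ D and 4 ∈ (A ∩ (B ∩ C)'), so 4 ∉ D ∖ (A ∩ (B ∩ C)')
4 ∉ C and 4 ∉ (D ∖ (A ∩ (B ∩ C)')), so 4 ∉ C ∪ (D ∖ (A ∩ (B ∩ C)'))
4 ∉ ((B ∖ A) △ C) and 4 ∉ (C ∪ (D ∖ (A ∩ (B ∩ C)'))), so 4 ∉ ((B ∖ A) △ C) ∪ (C ∪ (D ∖ (A ∩ (B ∩ C)')))

No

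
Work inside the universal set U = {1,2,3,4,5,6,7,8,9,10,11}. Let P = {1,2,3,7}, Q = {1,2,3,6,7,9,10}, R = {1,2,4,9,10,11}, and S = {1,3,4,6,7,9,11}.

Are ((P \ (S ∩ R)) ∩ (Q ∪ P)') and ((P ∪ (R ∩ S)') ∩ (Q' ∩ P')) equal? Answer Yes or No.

No

S ∩ R = {1,4,9,11}
P \ (S ∩ R) = {2,3,7}
Q ∪ P = {1,2,3,6,7,9,10}
(Q ∪ P)' = {4,5,8,11}
(P \ (S ∩ R)) ∩ (Q ∪ P)' = {}
R ∩ S = {1,4,9,11}
(R ∩ S)' = {2,3,5,6,7,8,10}
P ∪ (R ∩ S)' = {1,2,3,5,6,7,8,10}
Q' = {4,5,8,11}
P' = {4,5,6,8,9,10,11}
Q' ∩ P' = {4,5,8,11}
(P ∪ (R ∩ S)') ∩ (Q' ∩ P') = {5,8}
5 ∈ (P ∪ (R ∩ S)') ∩ (Q' ∩ P') but 5 ∉ (P \ (S ∩ R)) ∩ (Q ∪ P)', so they differ.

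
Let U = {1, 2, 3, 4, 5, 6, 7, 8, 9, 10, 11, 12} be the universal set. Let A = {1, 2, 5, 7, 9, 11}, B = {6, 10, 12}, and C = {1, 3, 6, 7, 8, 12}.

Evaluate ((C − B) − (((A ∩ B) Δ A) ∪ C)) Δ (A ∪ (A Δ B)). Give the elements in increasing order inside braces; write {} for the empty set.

C − B = {1, 3, 7, 8}
A ∩ B = {}
(A ∩ B) Δ A = {1, 2, 5, 7, 9, 11}
((A ∩ B) Δ A) ∪ C = {1, 2, 3, 5, 6, 7, 8, 9, 11, 12}
(C − B) − (((A ∩ B) Δ A) ∪ C) = {}
A Δ B = {1, 2, 5, 6, 7, 9, 10, 11, 12}
A ∪ (A Δ B) = {1, 2, 5, 6, 7, 9, 10, 11, 12}
((C − B) − (((A ∩ B) Δ A) ∪ C)) Δ (A ∪ (A Δ B)) = {1, 2, 5, 6, 7, 9, 10, 11, 12}

{1, 2, 5, 6, 7, 9, 10, 11, 12}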